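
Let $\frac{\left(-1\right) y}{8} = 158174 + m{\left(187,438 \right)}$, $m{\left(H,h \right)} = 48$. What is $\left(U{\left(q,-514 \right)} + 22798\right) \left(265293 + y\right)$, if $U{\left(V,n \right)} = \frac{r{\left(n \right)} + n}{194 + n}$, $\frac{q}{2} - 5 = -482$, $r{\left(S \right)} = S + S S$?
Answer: $- \frac{109931071074}{5} \approx -2.1986 \cdot 10^{10}$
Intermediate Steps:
$r{\left(S \right)} = S + S^{2}$
$q = -954$ ($q = 10 + 2 \left(-482\right) = 10 - 964 = -954$)
$y = -1265776$ ($y = - 8 \left(158174 + 48\right) = \left(-8\right) 158222 = -1265776$)
$U{\left(V,n \right)} = \frac{n + n \left(1 + n\right)}{194 + n}$ ($U{\left(V,n \right)} = \frac{n \left(1 + n\right) + n}{194 + n} = \frac{n + n \left(1 + n\right)}{194 + n}$)
$\left(U{\left(q,-514 \right)} + 22798\right) \left(265293 + y\right) = \left(- \frac{514 \left(2 - 514\right)}{194 - 514} + 22798\right) \left(265293 - 1265776\right) = \left(\left(-514\right) \frac{1}{-320} \left(-512\right) + 22798\right) \left(-1000483\right) = \left(\left(-514\right) \left(- \frac{1}{320}\right) \left(-512\right) + 22798\right) \left(-1000483\right) = \left(- \frac{4112}{5} + 22798\right) \left(-1000483\right) = \frac{109878}{5} \left(-1000483\right) = - \frac{109931071074}{5}$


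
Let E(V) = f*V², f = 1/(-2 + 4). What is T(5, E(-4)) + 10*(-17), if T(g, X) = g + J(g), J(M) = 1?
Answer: -164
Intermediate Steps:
f = ½ (f = 1/2 = ½ ≈ 0.50000)
E(V) = V²/2
T(g, X) = 1 + g (T(g, X) = g + 1 = 1 + g)
T(5, E(-4)) + 10*(-17) = (1 + 5) + 10*(-17) = 6 - 170 = -164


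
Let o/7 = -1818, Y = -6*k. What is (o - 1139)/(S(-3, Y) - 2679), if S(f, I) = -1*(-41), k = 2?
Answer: 13865/2638 ≈ 5.2559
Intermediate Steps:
Y = -12 (Y = -6*2 = -12)
S(f, I) = 41
o = -12726 (o = 7*(-1818) = -12726)
(o - 1139)/(S(-3, Y) - 2679) = (-12726 - 1139)/(41 - 2679) = -13865/(-2638) = -13865*(-1/2638) = 13865/2638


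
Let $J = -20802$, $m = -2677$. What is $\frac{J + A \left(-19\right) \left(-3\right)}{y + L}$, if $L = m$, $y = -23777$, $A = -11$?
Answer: $\frac{7143}{8818} \approx 0.81005$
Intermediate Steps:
$L = -2677$
$\frac{J + A \left(-19\right) \left(-3\right)}{y + L} = \frac{-20802 + \left(-11\right) \left(-19\right) \left(-3\right)}{-23777 - 2677} = \frac{-20802 + 209 \left(-3\right)}{-26454} = \left(-20802 - 627\right) \left(- \frac{1}{26454}\right) = \left(-21429\right) \left(- \frac{1}{26454}\right) = \frac{7143}{8818}$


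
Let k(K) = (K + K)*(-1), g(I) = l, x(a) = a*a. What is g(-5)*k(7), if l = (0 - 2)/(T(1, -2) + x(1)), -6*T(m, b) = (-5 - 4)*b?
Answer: -14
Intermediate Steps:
T(m, b) = 3*b/2 (T(m, b) = -(-5 - 4)*b/6 = -(-3)*b/2 = 3*b/2)
x(a) = a²
l = 1 (l = (0 - 2)/((3/2)*(-2) + 1²) = -2/(-3 + 1) = -2/(-2) = -2*(-½) = 1)
g(I) = 1
k(K) = -2*K (k(K) = (2*K)*(-1) = -2*K)
g(-5)*k(7) = 1*(-2*7) = 1*(-14) = -14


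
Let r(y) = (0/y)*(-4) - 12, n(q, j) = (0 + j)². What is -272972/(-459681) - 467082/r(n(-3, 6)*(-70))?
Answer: 35785332751/919362 ≈ 38924.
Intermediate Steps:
n(q, j) = j²
r(y) = -12 (r(y) = 0*(-4) - 12 = 0 - 12 = -12)
-272972/(-459681) - 467082/r(n(-3, 6)*(-70)) = -272972/(-459681) - 467082/(-12) = -272972*(-1/459681) - 467082*(-1/12) = 272972/459681 + 77847/2 = 35785332751/919362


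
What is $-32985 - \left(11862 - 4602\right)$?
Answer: $-40245$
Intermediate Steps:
$-32985 - \left(11862 - 4602\right) = -32985 - 7260 = -40245$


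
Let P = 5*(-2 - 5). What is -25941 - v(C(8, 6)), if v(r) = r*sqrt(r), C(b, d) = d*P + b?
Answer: -25941 + 202*I*sqrt(202) ≈ -25941.0 + 2871.0*I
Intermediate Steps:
P = -35 (P = 5*(-7) = -35)
C(b, d) = b - 35*d (C(b, d) = d*(-35) + b = -35*d + b = b - 35*d)
v(r) = r**(3/2)
-25941 - v(C(8, 6)) = -25941 - (8 - 35*6)**(3/2) = -25941 - (8 - 210)**(3/2) = -25941 - (-202)**(3/2) = -25941 - (-202)*I*sqrt(202) = -25941 + 202*I*sqrt(202)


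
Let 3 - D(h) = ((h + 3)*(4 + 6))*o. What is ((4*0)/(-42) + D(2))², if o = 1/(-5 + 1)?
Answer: 961/4 ≈ 240.25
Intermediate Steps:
o = -¼ (o = 1/(-4) = -¼ ≈ -0.25000)
D(h) = 21/2 + 5*h/2 (D(h) = 3 - (h + 3)*(4 + 6)*(-1)/4 = 3 - (3 + h)*10*(-1)/4 = 3 - (30 + 10*h)*(-1)/4 = 3 - (-15/2 - 5*h/2) = 3 + (15/2 + 5*h/2) = 21/2 + 5*h/2)
((4*0)/(-42) + D(2))² = ((4*0)/(-42) + (21/2 + (5/2)*2))² = (0*(-1/42) + (21/2 + 5))² = (0 + 31/2)² = (31/2)² = 961/4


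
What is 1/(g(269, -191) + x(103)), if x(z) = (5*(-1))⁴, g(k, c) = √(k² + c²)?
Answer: 625/281783 - √108842/281783 ≈ 0.0010472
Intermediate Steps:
g(k, c) = √(c² + k²)
x(z) = 625 (x(z) = (-5)⁴ = 625)
1/(g(269, -191) + x(103)) = 1/(√((-191)² + 269²) + 625) = 1/(√(36481 + 72361) + 625) = 1/(√108842 + 625) = 1/(625 + √108842)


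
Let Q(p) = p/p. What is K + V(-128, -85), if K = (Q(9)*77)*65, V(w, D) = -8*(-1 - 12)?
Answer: 5109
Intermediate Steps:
V(w, D) = 104 (V(w, D) = -8*(-13) = 104)
Q(p) = 1
K = 5005 (K = (1*77)*65 = 77*65 = 5005)
K + V(-128, -85) = 5005 + 104 = 5109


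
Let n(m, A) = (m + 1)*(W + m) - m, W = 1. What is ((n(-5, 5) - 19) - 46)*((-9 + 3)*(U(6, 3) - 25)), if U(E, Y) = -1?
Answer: -6864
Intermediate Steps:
n(m, A) = (1 + m)² - m (n(m, A) = (m + 1)*(1 + m) - m = (1 + m)*(1 + m) - m = (1 + m)² - m)
((n(-5, 5) - 19) - 46)*((-9 + 3)*(U(6, 3) - 25)) = (((1 - 5 + (-5)²) - 19) - 46)*((-9 + 3)*(-1 - 25)) = (((1 - 5 + 25) - 19) - 46)*(-6*(-26)) = ((21 - 19) - 46)*156 = (2 - 46)*156 = -44*156 = -6864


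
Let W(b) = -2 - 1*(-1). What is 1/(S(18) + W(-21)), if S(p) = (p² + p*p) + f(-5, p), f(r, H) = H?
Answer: 1/665 ≈ 0.0015038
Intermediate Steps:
W(b) = -1 (W(b) = -2 + 1 = -1)
S(p) = p + 2*p² (S(p) = (p² + p*p) + p = (p² + p²) + p = 2*p² + p = p + 2*p²)
1/(S(18) + W(-21)) = 1/(18*(1 + 2*18) - 1) = 1/(18*(1 + 36) - 1) = 1/(18*37 - 1) = 1/(666 - 1) = 1/665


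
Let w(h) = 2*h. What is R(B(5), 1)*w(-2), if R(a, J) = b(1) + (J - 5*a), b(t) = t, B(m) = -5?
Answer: -108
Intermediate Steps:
R(a, J) = 1 + J - 5*a (R(a, J) = 1 + (J - 5*a) = 1 + J - 5*a)
R(B(5), 1)*w(-2) = (1 + 1 - 5*(-5))*(2*(-2)) = (1 + 1 + 25)*(-4) = 27*(-4) = -108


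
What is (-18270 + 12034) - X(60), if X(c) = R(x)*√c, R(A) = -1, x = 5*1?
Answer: -6236 + 2*√15 ≈ -6228.3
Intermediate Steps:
x = 5
X(c) = -√c
(-18270 + 12034) - X(60) = (-18270 + 12034) - (-1)*√60 = -6236 - (-1)*2*√15 = -6236 - (-2)*√15 = -6236 + 2*√15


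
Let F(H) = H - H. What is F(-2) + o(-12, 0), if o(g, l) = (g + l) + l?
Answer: -12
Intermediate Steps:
F(H) = 0
o(g, l) = g + 2*l
F(-2) + o(-12, 0) = 0 + (-12 + 2*0) = 0 + (-12 + 0) = 0 - 12 = -12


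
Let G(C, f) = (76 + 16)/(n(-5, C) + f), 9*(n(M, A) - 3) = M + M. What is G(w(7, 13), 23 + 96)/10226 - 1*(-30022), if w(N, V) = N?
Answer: 83505352591/2781472 ≈ 30022.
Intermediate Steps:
n(M, A) = 3 + 2*M/9 (n(M, A) = 3 + (M + M)/9 = 3 + (2*M)/9 = 3 + 2*M/9)
G(C, f) = 92/(17/9 + f) (G(C, f) = (76 + 16)/((3 + (2/9)*(-5)) + f) = 92/((3 - 10/9) + f) = 92/(17/9 + f))
G(w(7, 13), 23 + 96)/10226 - 1*(-30022) = (828/(17 + 9*(23 + 96)))/10226 - 1*(-30022) = (828/(17 + 9*119))*(1/10226) + 30022 = (828/(17 + 1071))*(1/10226) + 30022 = (828/1088)*(1/10226) + 30022 = (828*(1/1088))*(1/10226) + 30022 = (207/272)*(1/10226) + 30022 = 207/2781472 + 30022 = 83505352591/2781472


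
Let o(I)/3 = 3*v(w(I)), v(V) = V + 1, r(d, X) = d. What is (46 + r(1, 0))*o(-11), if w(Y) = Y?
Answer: -4230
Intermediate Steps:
v(V) = 1 + V
o(I) = 9 + 9*I (o(I) = 3*(3*(1 + I)) = 3*(3 + 3*I) = 9 + 9*I)
(46 + r(1, 0))*o(-11) = (46 + 1)*(9 + 9*(-11)) = 47*(9 - 99) = 47*(-90) = -4230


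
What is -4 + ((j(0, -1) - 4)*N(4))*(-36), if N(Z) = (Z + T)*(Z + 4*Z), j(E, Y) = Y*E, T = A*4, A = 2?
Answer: 34556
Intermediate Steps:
T = 8 (T = 2*4 = 8)
j(E, Y) = E*Y
N(Z) = 5*Z*(8 + Z) (N(Z) = (Z + 8)*(Z + 4*Z) = (8 + Z)*(5*Z) = 5*Z*(8 + Z))
-4 + ((j(0, -1) - 4)*N(4))*(-36) = -4 + ((0*(-1) - 4)*(5*4*(8 + 4)))*(-36) = -4 + ((0 - 4)*(5*4*12))*(-36) = -4 - 4*240*(-36) = -4 - 960*(-36) = -4 + 34560 = 34556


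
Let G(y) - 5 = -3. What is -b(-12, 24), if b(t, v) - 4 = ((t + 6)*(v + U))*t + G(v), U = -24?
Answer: -6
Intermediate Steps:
G(y) = 2 (G(y) = 5 - 3 = 2)
b(t, v) = 6 + t*(-24 + v)*(6 + t) (b(t, v) = 4 + (((t + 6)*(v - 24))*t + 2) = 4 + (((6 + t)*(-24 + v))*t + 2) = 4 + (((-24 + v)*(6 + t))*t + 2) = 4 + (t*(-24 + v)*(6 + t) + 2) = 4 + (2 + t*(-24 + v)*(6 + t)) = 6 + t*(-24 + v)*(6 + t))
-b(-12, 24) = -(6 - 144*(-12) - 24*(-12)² + 24*(-12)² + 6*(-12)*24) = -(6 + 1728 - 24*144 + 24*144 - 1728) = -(6 + 1728 - 3456 + 3456 - 1728) = -1*6 = -6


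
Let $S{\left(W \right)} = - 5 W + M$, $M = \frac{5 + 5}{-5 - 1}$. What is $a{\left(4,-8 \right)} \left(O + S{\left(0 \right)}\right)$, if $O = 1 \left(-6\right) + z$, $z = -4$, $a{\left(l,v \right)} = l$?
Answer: $- \frac{140}{3} \approx -46.667$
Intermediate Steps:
$M = - \frac{5}{3}$ ($M = \frac{10}{-6} = 10 \left(- \frac{1}{6}\right) = - \frac{5}{3} \approx -1.6667$)
$S{\left(W \right)} = - \frac{5}{3} - 5 W$ ($S{\left(W \right)} = - 5 W - \frac{5}{3} = - \frac{5}{3} - 5 W$)
$O = -10$ ($O = 1 \left(-6\right) - 4 = -6 - 4 = -10$)
$a{\left(4,-8 \right)} \left(O + S{\left(0 \right)}\right) = 4 \left(-10 - \frac{5}{3}\right) = 4 \left(- \frac{35}{3}\right) = - \frac{140}{3}$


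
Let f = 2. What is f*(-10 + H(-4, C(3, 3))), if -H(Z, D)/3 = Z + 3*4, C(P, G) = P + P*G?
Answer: -68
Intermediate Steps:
C(P, G) = P + G*P
H(Z, D) = -36 - 3*Z (H(Z, D) = -3*(Z + 3*4) = -3*(Z + 12) = -3*(12 + Z) = -36 - 3*Z)
f*(-10 + H(-4, C(3, 3))) = 2*(-10 + (-36 - 3*(-4))) = 2*(-10 + (-36 + 12)) = 2*(-10 - 24) = 2*(-34) = -68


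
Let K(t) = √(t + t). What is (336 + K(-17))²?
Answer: (336 + I*√34)² ≈ 1.1286e+5 + 3918.4*I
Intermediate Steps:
K(t) = √2*√t (K(t) = √(2*t) = √2*√t)
(336 + K(-17))² = (336 + √2*√(-17))² = (336 + √2*(I*√17))² = (336 + I*√34)²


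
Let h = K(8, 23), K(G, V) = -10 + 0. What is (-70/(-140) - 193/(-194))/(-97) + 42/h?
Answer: -198314/47045 ≈ -4.2154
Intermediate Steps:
K(G, V) = -10
h = -10
(-70/(-140) - 193/(-194))/(-97) + 42/h = (-70/(-140) - 193/(-194))/(-97) + 42/(-10) = (-70*(-1/140) - 193*(-1/194))*(-1/97) + 42*(-1/10) = (1/2 + 193/194)*(-1/97) - 21/5 = (145/97)*(-1/97) - 21/5 = -145/9409 - 21/5 = -198314/47045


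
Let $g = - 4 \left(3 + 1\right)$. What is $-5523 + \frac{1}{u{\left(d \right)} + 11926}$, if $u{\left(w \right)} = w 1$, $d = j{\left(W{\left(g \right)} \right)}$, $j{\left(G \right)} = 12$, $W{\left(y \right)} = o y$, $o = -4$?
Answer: $- \frac{65933573}{11938} \approx -5523.0$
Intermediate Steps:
$g = -16$ ($g = \left(-4\right) 4 = -16$)
$W{\left(y \right)} = - 4 y$
$d = 12$
$u{\left(w \right)} = w$
$-5523 + \frac{1}{u{\left(d \right)} + 11926} = -5523 + \frac{1}{12 + 11926} = -5523 + \frac{1}{11938} = - \frac{65933573}{11938}$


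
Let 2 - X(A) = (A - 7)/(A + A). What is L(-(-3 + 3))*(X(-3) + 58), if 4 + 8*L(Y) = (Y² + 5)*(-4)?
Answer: -175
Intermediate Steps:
X(A) = 2 - (-7 + A)/(2*A) (X(A) = 2 - (A - 7)/(A + A) = 2 - (-7 + A)/(2*A))
L(Y) = -3 - Y²/2 (L(Y) = -½ + ((Y² + 5)*(-4))/8 = -½ + ((5 + Y²)*(-4))/8 = -½ + (-20 - 4*Y²)/8 = -½ + (-5/2 - Y²/2) = -3 - Y²/2)
L(-(-3 + 3))*(X(-3) + 58) = (-3 - (-3 + 3)²/2)*((½)*(7 + 3*(-3))/(-3) + 58) = (-3 - (-1*0)²/2)*((½)*(-⅓)*(7 - 9) + 58) = (-3 - ½*0²)*((½)*(-⅓)*(-2) + 58) = (-3 - ½*0)*(⅓ + 58) = (-3 + 0)*(175/3) = -3*175/3 = -175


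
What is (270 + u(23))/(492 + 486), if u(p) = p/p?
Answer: 271/978 ≈ 0.27710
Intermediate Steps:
u(p) = 1
(270 + u(23))/(492 + 486) = (270 + 1)/(492 + 486) = 271/978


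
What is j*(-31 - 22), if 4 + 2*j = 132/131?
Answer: 10388/131 ≈ 79.298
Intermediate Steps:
j = -196/131 (j = -2 + (132/131)/2 = -2 + (132*(1/131))/2 = -2 + (1/2)*(132/131) = -2 + 66/131 = -196/131 ≈ -1.4962)
j*(-31 - 22) = -196*(-31 - 22)/131 = -196/131*(-53) = 10388/131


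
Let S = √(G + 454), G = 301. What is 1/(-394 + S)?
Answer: -394/154481 - √755/154481 ≈ -0.0027283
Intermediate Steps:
S = √755 (S = √(301 + 454) = √755 ≈ 27.477)
1/(-394 + S) = 1/(-394 + √755)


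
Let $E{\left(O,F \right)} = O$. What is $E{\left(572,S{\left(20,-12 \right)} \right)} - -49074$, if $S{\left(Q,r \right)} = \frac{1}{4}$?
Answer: $49646$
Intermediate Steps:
$S{\left(Q,r \right)} = \frac{1}{4}$
$E{\left(572,S{\left(20,-12 \right)} \right)} - -49074 = 572 - -49074 = 572 + 49074 = 49646$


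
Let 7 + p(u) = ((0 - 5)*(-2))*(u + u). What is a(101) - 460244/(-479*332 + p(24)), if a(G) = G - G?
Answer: 460244/158555 ≈ 2.9027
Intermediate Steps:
p(u) = -7 + 20*u (p(u) = -7 + ((0 - 5)*(-2))*(u + u) = -7 + (-5*(-2))*(2*u) = -7 + 10*(2*u) = -7 + 20*u)
a(G) = 0
a(101) - 460244/(-479*332 + p(24)) = 0 - 460244/(-479*332 + (-7 + 20*24)) = 0 - 460244/(-159028 + (-7 + 480)) = 0 - 460244/(-159028 + 473) = 0 - 460244/(-158555) = 0 - 460244*(-1/158555) = 0 + 460244/158555 = 460244/158555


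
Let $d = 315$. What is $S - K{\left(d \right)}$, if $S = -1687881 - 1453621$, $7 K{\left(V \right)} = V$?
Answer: $-3141547$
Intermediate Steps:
$K{\left(V \right)} = \frac{V}{7}$
$S = -3141502$
$S - K{\left(d \right)} = -3141502 - \frac{1}{7} \cdot 315 = -3141502 - 45 = -3141547$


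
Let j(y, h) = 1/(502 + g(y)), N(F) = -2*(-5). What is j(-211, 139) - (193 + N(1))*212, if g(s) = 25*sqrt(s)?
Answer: (-1075900*sqrt(211) + 21604071*I)/(-502*I + 25*sqrt(211)) ≈ -43036.0 - 0.0009613*I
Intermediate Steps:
N(F) = 10
j(y, h) = 1/(502 + 25*sqrt(y))
j(-211, 139) - (193 + N(1))*212 = 1/(502 + 25*sqrt(-211)) - (193 + 10)*212 = 1/(502 + 25*(I*sqrt(211))) - 203*212 = 1/(502 + 25*I*sqrt(211)) - 1*43036 = 1/(502 + 25*I*sqrt(211)) - 43036 = -43036 + 1/(502 + 25*I*sqrt(211))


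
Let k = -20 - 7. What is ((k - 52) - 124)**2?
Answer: 41209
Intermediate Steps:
k = -27
((k - 52) - 124)**2 = ((-27 - 52) - 124)**2 = (-79 - 124)**2 = (-203)**2 = 41209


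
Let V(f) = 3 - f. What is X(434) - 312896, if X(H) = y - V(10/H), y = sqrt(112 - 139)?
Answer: -67899078/217 + 3*I*sqrt(3) ≈ -3.129e+5 + 5.1962*I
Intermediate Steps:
y = 3*I*sqrt(3) (y = sqrt(-27) = 3*I*sqrt(3) ≈ 5.1962*I)
X(H) = -3 + 10/H + 3*I*sqrt(3) (X(H) = 3*I*sqrt(3) - (3 - 10/H) = 3*I*sqrt(3) + (-3 + 10/H) = -3 + 10/H + 3*I*sqrt(3))
X(434) - 312896 = (-3 + 10/434 + 3*I*sqrt(3)) - 312896 = (-3 + 10*(1/434) + 3*I*sqrt(3)) - 312896 = (-3 + 5/217 + 3*I*sqrt(3)) - 312896 = (-646/217 + 3*I*sqrt(3)) - 312896 = -67899078/217 + 3*I*sqrt(3)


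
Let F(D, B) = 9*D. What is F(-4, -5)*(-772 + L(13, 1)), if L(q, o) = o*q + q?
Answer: 26856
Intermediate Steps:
L(q, o) = q + o*q
F(-4, -5)*(-772 + L(13, 1)) = (9*(-4))*(-772 + 13*(1 + 1)) = -36*(-772 + 13*2) = -36*(-772 + 26) = -36*(-746) = 26856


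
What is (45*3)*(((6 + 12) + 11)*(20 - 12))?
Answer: 31320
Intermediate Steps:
(45*3)*(((6 + 12) + 11)*(20 - 12)) = 135*((18 + 11)*8) = 135*(29*8) = 135*232 = 31320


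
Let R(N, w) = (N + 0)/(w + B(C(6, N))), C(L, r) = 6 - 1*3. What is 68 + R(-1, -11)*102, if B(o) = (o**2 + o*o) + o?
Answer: 289/5 ≈ 57.800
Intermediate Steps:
C(L, r) = 3 (C(L, r) = 6 - 3 = 3)
B(o) = o + 2*o**2 (B(o) = (o**2 + o**2) + o = 2*o**2 + o = o + 2*o**2)
R(N, w) = N/(21 + w) (R(N, w) = (N + 0)/(w + 3*(1 + 2*3)) = N/(w + 3*(1 + 6)) = N/(w + 3*7) = N/(w + 21) = N/(21 + w))
68 + R(-1, -11)*102 = 68 - 1/(21 - 11)*102 = 68 - 1/10*102 = 68 - 51/5 = 289/5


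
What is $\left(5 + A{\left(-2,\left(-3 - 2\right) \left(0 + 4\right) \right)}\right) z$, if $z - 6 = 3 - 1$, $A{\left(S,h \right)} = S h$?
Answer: $360$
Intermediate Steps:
$z = 8$ ($z = 6 + \left(3 - 1\right) = 6 + 2 = 8$)
$\left(5 + A{\left(-2,\left(-3 - 2\right) \left(0 + 4\right) \right)}\right) z = \left(5 - 2 \left(-3 - 2\right) \left(0 + 4\right)\right) 8 = \left(5 - 2 \left(\left(-5\right) 4\right)\right) 8 = \left(5 - -40\right) 8 = \left(5 + 40\right) 8 = 45 \cdot 8 = 360$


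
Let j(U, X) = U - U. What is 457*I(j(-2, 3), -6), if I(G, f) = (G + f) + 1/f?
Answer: -16909/6 ≈ -2818.2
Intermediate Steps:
j(U, X) = 0
I(G, f) = G + f + 1/f
457*I(j(-2, 3), -6) = 457*(0 - 6 + 1/(-6)) = 457*(0 - 6 - 1/6) = 457*(-37/6) = -16909/6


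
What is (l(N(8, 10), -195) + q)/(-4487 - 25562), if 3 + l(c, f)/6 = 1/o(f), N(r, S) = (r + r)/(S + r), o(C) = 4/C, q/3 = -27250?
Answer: 164121/60098 ≈ 2.7309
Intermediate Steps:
q = -81750 (q = 3*(-27250) = -81750)
N(r, S) = 2*r/(S + r) (N(r, S) = (2*r)/(S + r) = 2*r/(S + r))
l(c, f) = -18 + 3*f/2 (l(c, f) = -18 + 6/((4/f)) = -18 + 6*(f/4) = -18 + 3*f/2)
(l(N(8, 10), -195) + q)/(-4487 - 25562) = ((-18 + (3/2)*(-195)) - 81750)/(-4487 - 25562) = ((-18 - 585/2) - 81750)/(-30049) = (-621/2 - 81750)*(-1/30049) = -164121/2*(-1/30049) = 164121/60098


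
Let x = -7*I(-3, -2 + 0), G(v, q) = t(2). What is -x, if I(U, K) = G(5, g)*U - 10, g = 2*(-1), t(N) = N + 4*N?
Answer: -280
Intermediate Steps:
t(N) = 5*N
g = -2
G(v, q) = 10 (G(v, q) = 5*2 = 10)
I(U, K) = -10 + 10*U (I(U, K) = 10*U - 10 = -10 + 10*U)
x = 280 (x = -7*(-10 + 10*(-3)) = -7*(-10 - 30) = -7*(-40) = 280)
-x = -1*280 = -280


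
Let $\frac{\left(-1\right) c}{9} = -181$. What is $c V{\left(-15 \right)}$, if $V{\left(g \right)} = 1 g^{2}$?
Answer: $366525$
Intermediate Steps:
$c = 1629$ ($c = \left(-9\right) \left(-181\right) = 1629$)
$V{\left(g \right)} = g^{2}$
$c V{\left(-15 \right)} = 1629 \left(-15\right)^{2} = 1629 \cdot 225 = 366525$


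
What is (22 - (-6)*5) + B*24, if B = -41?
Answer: -932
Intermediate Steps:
(22 - (-6)*5) + B*24 = (22 - (-6)*5) - 41*24 = (22 - 1*(-30)) - 984 = (22 + 30) - 984 = 52 - 984 = -932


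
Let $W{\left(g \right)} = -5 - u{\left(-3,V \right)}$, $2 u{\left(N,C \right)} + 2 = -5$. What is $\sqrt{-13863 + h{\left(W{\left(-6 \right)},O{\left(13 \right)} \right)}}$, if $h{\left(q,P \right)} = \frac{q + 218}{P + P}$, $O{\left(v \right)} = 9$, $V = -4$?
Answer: $\frac{i \sqrt{498635}}{6} \approx 117.69 i$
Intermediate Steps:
$u{\left(N,C \right)} = - \frac{7}{2}$ ($u{\left(N,C \right)} = -1 + \frac{1}{2} \left(-5\right) = -1 - \frac{5}{2} = - \frac{7}{2}$)
$W{\left(g \right)} = - \frac{3}{2}$ ($W{\left(g \right)} = -5 - - \frac{7}{2} = -5 + \frac{7}{2} = - \frac{3}{2}$)
$h{\left(q,P \right)} = \frac{218 + q}{2 P}$
$\sqrt{-13863 + h{\left(W{\left(-6 \right)},O{\left(13 \right)} \right)}} = \sqrt{-13863 + \frac{218 - \frac{3}{2}}{2 \cdot 9}} = \sqrt{-13863 + \frac{1}{2} \cdot \frac{1}{9} \cdot \frac{433}{2}} = \sqrt{-13863 + \frac{433}{36}} = \sqrt{- \frac{498635}{36}} = \frac{i \sqrt{498635}}{6}$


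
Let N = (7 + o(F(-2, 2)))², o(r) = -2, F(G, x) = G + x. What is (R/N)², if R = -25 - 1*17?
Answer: 1764/625 ≈ 2.8224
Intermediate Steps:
R = -42 (R = -25 - 17 = -42)
N = 25 (N = (7 - 2)² = 5² = 25)
(R/N)² = (-42/25)² = 1764/625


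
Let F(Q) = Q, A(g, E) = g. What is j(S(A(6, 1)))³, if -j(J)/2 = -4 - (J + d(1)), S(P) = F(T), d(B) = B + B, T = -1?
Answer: 1000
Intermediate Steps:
d(B) = 2*B
S(P) = -1
j(J) = 12 + 2*J (j(J) = -2*(-4 - (J + 2*1)) = -2*(-4 - (J + 2)) = -2*(-4 - (2 + J)) = -2*(-4 + (-2 - J)) = -2*(-6 - J) = 12 + 2*J)
j(S(A(6, 1)))³ = (12 + 2*(-1))³ = (12 - 2)³ = 10³ = 1000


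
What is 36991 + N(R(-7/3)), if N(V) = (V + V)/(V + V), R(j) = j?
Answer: 36992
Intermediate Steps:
N(V) = 1 (N(V) = (2*V)/((2*V)) = (2*V)*(1/(2*V)) = 1)
36991 + N(R(-7/3)) = 36991 + 1 = 36992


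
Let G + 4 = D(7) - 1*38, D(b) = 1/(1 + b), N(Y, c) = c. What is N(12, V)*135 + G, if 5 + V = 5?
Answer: -335/8 ≈ -41.875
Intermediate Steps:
V = 0 (V = -5 + 5 = 0)
G = -335/8 (G = -4 + (1/(1 + 7) - 1*38) = -4 + (1/8 - 38) = -4 + (⅛ - 38) = -4 - 303/8 = -335/8 ≈ -41.875)
N(12, V)*135 + G = 0*135 - 335/8 = 0 - 335/8 = -335/8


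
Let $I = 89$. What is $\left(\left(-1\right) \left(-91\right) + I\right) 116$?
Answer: $20880$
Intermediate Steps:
$\left(\left(-1\right) \left(-91\right) + I\right) 116 = \left(\left(-1\right) \left(-91\right) + 89\right) 116 = \left(91 + 89\right) 116 = 180 \cdot 116 = 20880$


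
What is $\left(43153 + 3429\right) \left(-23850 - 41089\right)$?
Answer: $-3024988498$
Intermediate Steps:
$\left(43153 + 3429\right) \left(-23850 - 41089\right) = 46582 \left(-64939\right) = -3024988498$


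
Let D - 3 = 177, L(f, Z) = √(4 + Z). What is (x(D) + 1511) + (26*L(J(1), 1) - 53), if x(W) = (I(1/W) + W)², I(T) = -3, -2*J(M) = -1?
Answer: 32787 + 26*√5 ≈ 32845.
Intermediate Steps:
J(M) = ½ (J(M) = -½*(-1) = ½)
D = 180 (D = 3 + 177 = 180)
x(W) = (-3 + W)²
(x(D) + 1511) + (26*L(J(1), 1) - 53) = ((-3 + 180)² + 1511) + (26*√(4 + 1) - 53) = (177² + 1511) + (26*√5 - 53) = (31329 + 1511) + (-53 + 26*√5) = 32840 + (-53 + 26*√5) = 32787 + 26*√5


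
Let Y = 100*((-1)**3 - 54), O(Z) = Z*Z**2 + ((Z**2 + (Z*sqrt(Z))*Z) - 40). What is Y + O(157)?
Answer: 3889002 + 24649*sqrt(157) ≈ 4.1979e+6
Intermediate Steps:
O(Z) = -40 + Z**2 + Z**3 + Z**(5/2) (O(Z) = Z**3 + ((Z**2 + Z**(3/2)*Z) - 40) = Z**3 + ((Z**2 + Z**(5/2)) - 40) = Z**3 + (-40 + Z**2 + Z**(5/2)) = -40 + Z**2 + Z**3 + Z**(5/2))
Y = -5500 (Y = 100*(-1 - 54) = 100*(-55) = -5500)
Y + O(157) = -5500 + (-40 + 157**2 + 157**3 + 157**(5/2)) = -5500 + (-40 + 24649 + 3869893 + 24649*sqrt(157)) = -5500 + (3894502 + 24649*sqrt(157)) = 3889002 + 24649*sqrt(157)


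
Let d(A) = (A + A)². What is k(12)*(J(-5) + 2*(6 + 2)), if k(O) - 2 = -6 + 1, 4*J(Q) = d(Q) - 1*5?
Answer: -477/4 ≈ -119.25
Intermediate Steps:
d(A) = 4*A² (d(A) = (2*A)² = 4*A²)
J(Q) = -5/4 + Q² (J(Q) = (4*Q² - 1*5)/4 = (4*Q² - 5)/4 = (-5 + 4*Q²)/4 = -5/4 + Q²)
k(O) = -3 (k(O) = 2 + (-6 + 1) = 2 - 5 = -3)
k(12)*(J(-5) + 2*(6 + 2)) = -3*((-5/4 + (-5)²) + 2*(6 + 2)) = -3*((-5/4 + 25) + 2*8) = -3*(95/4 + 16) = -3*159/4 = -477/4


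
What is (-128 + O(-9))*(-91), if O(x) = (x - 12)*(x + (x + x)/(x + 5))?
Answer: 6097/2 ≈ 3048.5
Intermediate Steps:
O(x) = (-12 + x)*(x + 2*x/(5 + x)) (O(x) = (-12 + x)*(x + (2*x)/(5 + x)) = (-12 + x)*(x + 2*x/(5 + x)))
(-128 + O(-9))*(-91) = (-128 - 9*(-84 + (-9)**2 - 5*(-9))/(5 - 9))*(-91) = (-128 - 9*(-84 + 81 + 45)/(-4))*(-91) = (-128 - 9*(-1/4)*42)*(-91) = (-128 + 189/2)*(-91) = -67/2*(-91) = 6097/2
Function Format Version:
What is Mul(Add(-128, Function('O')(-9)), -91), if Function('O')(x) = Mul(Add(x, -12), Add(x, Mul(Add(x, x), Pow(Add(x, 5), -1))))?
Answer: Rational(6097, 2) ≈ 3048.5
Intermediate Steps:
Function('O')(x) = Mul(Add(-12, x), Add(x, Mul(2, x, Pow(Add(5, x), -1)))) (Function('O')(x) = Mul(Add(-12, x), Add(x, Mul(Mul(2, x), Pow(Add(5, x), -1)))) = Mul(Add(-12, x), Add(x, Mul(2, x, Pow(Add(5, x), -1)))))
Mul(Add(-128, Function('O')(-9)), -91) = Mul(Add(-128, Mul(-9, Pow(Add(5, -9), -1), Add(-84, Pow(-9, 2), Mul(-5, -9)))), -91) = Mul(Add(-128, Mul(-9, Pow(-4, -1), Add(-84, 81, 45))), -91) = Mul(Add(-128, Mul(-9, Rational(-1, 4), 42)), -91) = Mul(Add(-128, Rational(189, 2)), -91) = Mul(Rational(-67, 2), -91) = Rational(6097, 2)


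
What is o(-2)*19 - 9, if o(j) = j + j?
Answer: -85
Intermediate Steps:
o(j) = 2*j
o(-2)*19 - 9 = (2*(-2))*19 - 9 = -4*19 - 9 = -76 - 9 = -85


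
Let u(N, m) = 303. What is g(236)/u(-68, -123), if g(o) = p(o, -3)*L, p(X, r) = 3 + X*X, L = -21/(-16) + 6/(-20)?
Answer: 1503873/8080 ≈ 186.12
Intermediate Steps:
L = 81/80 (L = -21*(-1/16) + 6*(-1/20) = 21/16 - 3/10 = 81/80 ≈ 1.0125)
p(X, r) = 3 + X**2
g(o) = 243/80 + 81*o**2/80 (g(o) = (3 + o**2)*(81/80) = 243/80 + 81*o**2/80)
g(236)/u(-68, -123) = (243/80 + (81/80)*236**2)/303 = (243/80 + (81/80)*55696)*(1/303) = (243/80 + 281961/5)*(1/303) = (4511619/80)*(1/303) = 1503873/8080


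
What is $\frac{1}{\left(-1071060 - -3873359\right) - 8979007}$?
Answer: $- \frac{1}{6176708} \approx -1.619 \cdot 10^{-7}$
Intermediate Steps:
$\frac{1}{\left(-1071060 - -3873359\right) - 8979007} = \frac{1}{\left(-1071060 + 3873359\right) - 8979007} = \frac{1}{2802299 - 8979007} = \frac{1}{-6176708} = - \frac{1}{6176708}$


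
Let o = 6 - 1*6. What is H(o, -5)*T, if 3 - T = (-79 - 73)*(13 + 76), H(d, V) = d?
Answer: 0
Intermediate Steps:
o = 0 (o = 6 - 6 = 0)
T = 13531 (T = 3 - (-79 - 73)*(13 + 76) = 3 - (-152)*89 = 3 - 1*(-13528) = 3 + 13528 = 13531)
H(o, -5)*T = 0*13531 = 0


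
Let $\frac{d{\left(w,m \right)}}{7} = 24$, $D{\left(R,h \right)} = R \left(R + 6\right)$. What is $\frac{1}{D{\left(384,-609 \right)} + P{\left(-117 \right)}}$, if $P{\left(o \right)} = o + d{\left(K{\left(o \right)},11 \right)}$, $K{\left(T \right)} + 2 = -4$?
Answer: $\frac{1}{149811} \approx 6.6751 \cdot 10^{-6}$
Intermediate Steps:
$K{\left(T \right)} = -6$ ($K{\left(T \right)} = -2 - 4 = -6$)
$D{\left(R,h \right)} = R \left(6 + R\right)$
$d{\left(w,m \right)} = 168$ ($d{\left(w,m \right)} = 7 \cdot 24 = 168$)
$P{\left(o \right)} = 168 + o$ ($P{\left(o \right)} = o + 168 = 168 + o$)
$\frac{1}{D{\left(384,-609 \right)} + P{\left(-117 \right)}} = \frac{1}{384 \left(6 + 384\right) + \left(168 - 117\right)} = \frac{1}{384 \cdot 390 + 51} = \frac{1}{149760 + 51} = \frac{1}{149811}$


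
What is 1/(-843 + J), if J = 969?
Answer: 1/126 ≈ 0.0079365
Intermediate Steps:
1/(-843 + J) = 1/(-843 + 969) = 1/126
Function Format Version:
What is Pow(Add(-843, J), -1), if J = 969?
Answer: Rational(1, 126) ≈ 0.0079365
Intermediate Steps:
Pow(Add(-843, J), -1) = Pow(Add(-843, 969), -1) = Pow(126, -1) = Rational(1, 126)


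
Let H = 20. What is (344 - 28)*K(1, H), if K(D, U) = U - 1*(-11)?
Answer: 9796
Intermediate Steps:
K(D, U) = 11 + U (K(D, U) = U + 11 = 11 + U)
(344 - 28)*K(1, H) = (344 - 28)*(11 + 20) = 316*31 = 9796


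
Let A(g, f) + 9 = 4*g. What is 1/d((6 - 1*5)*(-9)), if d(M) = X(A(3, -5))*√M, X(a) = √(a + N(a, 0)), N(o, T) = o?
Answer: -I*√6/18 ≈ -0.13608*I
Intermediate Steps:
A(g, f) = -9 + 4*g
X(a) = √2*√a (X(a) = √(a + a) = √(2*a) = √2*√a)
d(M) = √6*√M (d(M) = (√2*√(-9 + 4*3))*√M = (√2*√(-9 + 12))*√M = (√2*√3)*√M = √6*√M)
1/d((6 - 1*5)*(-9)) = 1/(√6*√((6 - 1*5)*(-9))) = 1/(√6*√((6 - 5)*(-9))) = 1/(√6*√(1*(-9))) = 1/(√6*√(-9)) = 1/(√6*(3*I)) = 1/(3*I*√6) = -I*√6/18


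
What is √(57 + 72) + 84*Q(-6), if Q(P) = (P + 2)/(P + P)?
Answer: 28 + √129 ≈ 39.358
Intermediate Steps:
Q(P) = (2 + P)/(2*P) (Q(P) = (2 + P)/((2*P)) = (2 + P)*(1/(2*P)) = (2 + P)/(2*P))
√(57 + 72) + 84*Q(-6) = √(57 + 72) + 84*((½)*(2 - 6)/(-6)) = √129 + 84*((½)*(-⅙)*(-4)) = √129 + 84*(⅓) = √129 + 28 = 28 + √129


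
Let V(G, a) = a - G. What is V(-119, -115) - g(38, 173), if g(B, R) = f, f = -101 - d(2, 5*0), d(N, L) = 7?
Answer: 112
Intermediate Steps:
f = -108 (f = -101 - 1*7 = -101 - 7 = -108)
g(B, R) = -108
V(-119, -115) - g(38, 173) = (-115 - 1*(-119)) - 1*(-108) = (-115 + 119) + 108 = 4 + 108 = 112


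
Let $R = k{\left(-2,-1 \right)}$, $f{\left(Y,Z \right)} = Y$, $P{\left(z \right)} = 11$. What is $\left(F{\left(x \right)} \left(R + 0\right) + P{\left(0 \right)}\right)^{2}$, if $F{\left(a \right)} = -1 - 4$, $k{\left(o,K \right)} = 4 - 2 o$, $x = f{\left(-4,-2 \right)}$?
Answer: $841$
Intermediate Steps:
$x = -4$
$F{\left(a \right)} = -5$
$R = 8$ ($R = 4 - -4 = 4 + 4 = 8$)
$\left(F{\left(x \right)} \left(R + 0\right) + P{\left(0 \right)}\right)^{2} = \left(- 5 \left(8 + 0\right) + 11\right)^{2} = \left(\left(-5\right) 8 + 11\right)^{2} = \left(-40 + 11\right)^{2} = \left(-29\right)^{2} = 841$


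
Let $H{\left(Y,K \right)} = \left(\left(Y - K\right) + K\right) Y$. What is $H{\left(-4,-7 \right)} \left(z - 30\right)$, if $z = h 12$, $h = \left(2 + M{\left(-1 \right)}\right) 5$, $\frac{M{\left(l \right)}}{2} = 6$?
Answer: $12960$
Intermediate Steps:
$M{\left(l \right)} = 12$ ($M{\left(l \right)} = 2 \cdot 6 = 12$)
$h = 70$ ($h = \left(2 + 12\right) 5 = 14 \cdot 5 = 70$)
$H{\left(Y,K \right)} = Y^{2}$ ($H{\left(Y,K \right)} = Y Y = Y^{2}$)
$z = 840$ ($z = 70 \cdot 12 = 840$)
$H{\left(-4,-7 \right)} \left(z - 30\right) = \left(-4\right)^{2} \left(840 - 30\right) = 16 \left(840 - 30\right) = 16 \cdot 810 = 12960$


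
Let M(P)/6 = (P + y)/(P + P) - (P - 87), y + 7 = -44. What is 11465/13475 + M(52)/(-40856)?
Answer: 4842068531/5725559840 ≈ 0.84569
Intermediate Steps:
y = -51 (y = -7 - 44 = -51)
M(P) = 522 - 6*P + 3*(-51 + P)/P (M(P) = 6*((P - 51)/(P + P) - (P - 87)) = 6*((-51 + P)/((2*P)) - (-87 + P)) = 6*((-51 + P)*(1/(2*P)) + (87 - P)) = 6*((-51 + P)/(2*P) + (87 - P)) = 6*(87 - P + (-51 + P)/(2*P)) = 522 - 6*P + 3*(-51 + P)/P)
11465/13475 + M(52)/(-40856) = 11465/13475 + (525 - 153/52 - 6*52)/(-40856) = 11465*(1/13475) + (525 - 153*1/52 - 312)*(-1/40856) = 2293/2695 + (525 - 153/52 - 312)*(-1/40856) = 2293/2695 + (10923/52)*(-1/40856) = 2293/2695 - 10923/2124512 = 4842068531/5725559840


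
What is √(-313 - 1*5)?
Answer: I*√318 ≈ 17.833*I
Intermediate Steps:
√(-313 - 1*5) = √(-313 - 5) = √(-318) = I*√318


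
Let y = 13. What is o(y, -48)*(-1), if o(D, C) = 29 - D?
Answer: -16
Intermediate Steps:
o(y, -48)*(-1) = (29 - 1*13)*(-1) = (29 - 13)*(-1) = 16*(-1) = -16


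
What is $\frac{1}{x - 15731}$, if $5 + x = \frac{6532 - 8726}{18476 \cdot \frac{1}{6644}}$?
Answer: $- \frac{4619}{76328818} \approx -6.0514 \cdot 10^{-5}$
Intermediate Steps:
$x = - \frac{3667329}{4619}$ ($x = -5 + \frac{6532 - 8726}{18476 \cdot \frac{1}{6644}} = -5 - \frac{2194}{18476 \cdot \frac{1}{6644}} = -5 - \frac{2194}{\frac{4619}{1661}} = -5 - \frac{3644234}{4619} = - \frac{3667329}{4619} \approx -793.97$)
$\frac{1}{x - 15731} = \frac{1}{- \frac{3667329}{4619} - 15731} = \frac{1}{- \frac{76328818}{4619}} = - \frac{4619}{76328818}$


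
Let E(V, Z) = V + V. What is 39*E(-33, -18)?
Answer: -2574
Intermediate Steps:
E(V, Z) = 2*V
39*E(-33, -18) = 39*(2*(-33)) = 39*(-66) = -2574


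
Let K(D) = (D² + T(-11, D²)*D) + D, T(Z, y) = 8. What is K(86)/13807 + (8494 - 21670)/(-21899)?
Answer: 5915342/4956713 ≈ 1.1934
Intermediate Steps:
K(D) = D² + 9*D (K(D) = (D² + 8*D) + D = D² + 9*D)
K(86)/13807 + (8494 - 21670)/(-21899) = (86*(9 + 86))/13807 + (8494 - 21670)/(-21899) = (86*95)*(1/13807) - 13176*(-1/21899) = 8170*(1/13807) + 216/359 = 8170/13807 + 216/359 = 5915342/4956713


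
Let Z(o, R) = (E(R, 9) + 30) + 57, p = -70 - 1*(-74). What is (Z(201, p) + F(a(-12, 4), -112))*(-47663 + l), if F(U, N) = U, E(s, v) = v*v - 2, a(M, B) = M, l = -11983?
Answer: -9185484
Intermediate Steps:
E(s, v) = -2 + v² (E(s, v) = v² - 2 = -2 + v²)
p = 4 (p = -70 + 74 = 4)
Z(o, R) = 166 (Z(o, R) = ((-2 + 9²) + 30) + 57 = ((-2 + 81) + 30) + 57 = (79 + 30) + 57 = 109 + 57 = 166)
(Z(201, p) + F(a(-12, 4), -112))*(-47663 + l) = (166 - 12)*(-47663 - 11983) = 154*(-59646) = -9185484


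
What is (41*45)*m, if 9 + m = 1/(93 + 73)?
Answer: -2754585/166 ≈ -16594.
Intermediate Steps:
m = -1493/166 (m = -9 + 1/(93 + 73) = -9 + 1/166 = -1493/166 ≈ -8.9940)
(41*45)*m = (41*45)*(-1493/166) = 1845*(-1493/166) = -2754585/166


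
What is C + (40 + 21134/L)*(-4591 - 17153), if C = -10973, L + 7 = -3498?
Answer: -2627431469/3505 ≈ -7.4962e+5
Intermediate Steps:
L = -3505 (L = -7 - 3498 = -3505)
C + (40 + 21134/L)*(-4591 - 17153) = -10973 + (40 + 21134/(-3505))*(-4591 - 17153) = -10973 + (40 + 21134*(-1/3505))*(-21744) = -10973 + (40 - 21134/3505)*(-21744) = -10973 + (119066/3505)*(-21744) = -10973 - 2588971104/3505 = -2627431469/3505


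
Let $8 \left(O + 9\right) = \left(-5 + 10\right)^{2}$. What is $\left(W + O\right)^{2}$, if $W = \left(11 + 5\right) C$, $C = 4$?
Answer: $\frac{216225}{64} \approx 3378.5$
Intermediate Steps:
$O = - \frac{47}{8}$ ($O = -9 + \frac{\left(-5 + 10\right)^{2}}{8} = -9 + \frac{5^{2}}{8} = -9 + \frac{1}{8} \cdot 25 = -9 + \frac{25}{8} = - \frac{47}{8} \approx -5.875$)
$W = 64$ ($W = \left(11 + 5\right) 4 = 16 \cdot 4 = 64$)
$\left(W + O\right)^{2} = \left(64 - \frac{47}{8}\right)^{2} = \left(\frac{465}{8}\right)^{2} = \frac{216225}{64}$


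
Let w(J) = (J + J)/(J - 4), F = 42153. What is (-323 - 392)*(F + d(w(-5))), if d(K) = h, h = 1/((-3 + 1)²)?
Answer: -120558295/4 ≈ -3.0140e+7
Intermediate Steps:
w(J) = 2*J/(-4 + J) (w(J) = (2*J)/(-4 + J) = 2*J/(-4 + J))
h = ¼ (h = 1/((-2)²) = 1/4 = ¼ ≈ 0.25000)
d(K) = ¼
(-323 - 392)*(F + d(w(-5))) = (-323 - 392)*(42153 + ¼) = -715*168613/4 = -120558295/4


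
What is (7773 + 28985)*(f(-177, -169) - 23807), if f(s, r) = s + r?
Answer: -887815974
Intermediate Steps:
f(s, r) = r + s
(7773 + 28985)*(f(-177, -169) - 23807) = (7773 + 28985)*((-169 - 177) - 23807) = 36758*(-346 - 23807) = 36758*(-24153) = -887815974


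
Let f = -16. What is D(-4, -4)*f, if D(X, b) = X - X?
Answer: 0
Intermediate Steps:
D(X, b) = 0
D(-4, -4)*f = 0*(-16) = 0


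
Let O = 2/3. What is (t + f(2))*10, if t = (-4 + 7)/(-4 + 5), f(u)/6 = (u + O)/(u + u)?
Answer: 70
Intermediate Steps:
O = ⅔ (O = 2*(⅓) = ⅔ ≈ 0.66667)
f(u) = 3*(⅔ + u)/u (f(u) = 6*((u + ⅔)/(u + u)) = 6*((⅔ + u)/((2*u))) = 6*((⅔ + u)*(1/(2*u))) = 6*((⅔ + u)/(2*u)) = 3*(⅔ + u)/u)
t = 3 (t = 3/1 = 3*1 = 3)
(t + f(2))*10 = (3 + (3 + 2/2))*10 = (3 + (3 + 2*(½)))*10 = (3 + (3 + 1))*10 = (3 + 4)*10 = 7*10 = 70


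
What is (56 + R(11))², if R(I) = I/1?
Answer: 4489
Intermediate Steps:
R(I) = I (R(I) = I*1 = I)
(56 + R(11))² = (56 + 11)² = 67² = 4489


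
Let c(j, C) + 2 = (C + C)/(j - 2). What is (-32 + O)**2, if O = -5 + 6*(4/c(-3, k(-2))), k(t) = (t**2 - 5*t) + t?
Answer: 474721/289 ≈ 1642.6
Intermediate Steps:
k(t) = t**2 - 4*t
c(j, C) = -2 + 2*C/(-2 + j) (c(j, C) = -2 + (C + C)/(j - 2) = -2 + (2*C)/(-2 + j) = -2 + 2*C/(-2 + j))
O = -145/17 (O = -5 + 6*(4/((2*(2 - 2*(-4 - 2) - 1*(-3))/(-2 - 3)))) = -5 + 6*(4/((2*(2 - 2*(-6) + 3)/(-5)))) = -5 + 6*(4/((2*(-1/5)*(2 + 12 + 3)))) = -5 + 6*(4/((2*(-1/5)*17))) = -5 + 6*(4/(-34/5)) = -5 + 6*(4*(-5/34)) = -5 + 6*(-10/17) = -5 - 60/17 = -145/17 ≈ -8.5294)
(-32 + O)**2 = (-32 - 145/17)**2 = (-689/17)**2 = 474721/289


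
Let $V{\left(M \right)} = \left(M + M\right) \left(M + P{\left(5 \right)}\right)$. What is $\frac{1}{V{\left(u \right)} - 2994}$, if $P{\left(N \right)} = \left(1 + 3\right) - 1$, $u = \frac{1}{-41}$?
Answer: $- \frac{1681}{5033158} \approx -0.00033399$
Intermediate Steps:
$u = - \frac{1}{41} \approx -0.02439$
$P{\left(N \right)} = 3$ ($P{\left(N \right)} = 4 - 1 = 3$)
$V{\left(M \right)} = 2 M \left(3 + M\right)$ ($V{\left(M \right)} = \left(M + M\right) \left(M + 3\right) = 2 M \left(3 + M\right)$)
$\frac{1}{V{\left(u \right)} - 2994} = \frac{1}{2 \left(- \frac{1}{41}\right) \left(3 - \frac{1}{41}\right) - 2994} = \frac{1}{2 \left(- \frac{1}{41}\right) \frac{122}{41} - 2994} = \frac{1}{- \frac{244}{1681} - 2994} = \frac{1}{- \frac{5033158}{1681}} = - \frac{1681}{5033158}$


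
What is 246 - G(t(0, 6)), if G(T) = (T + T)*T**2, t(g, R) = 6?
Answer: -186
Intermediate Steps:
G(T) = 2*T**3 (G(T) = (2*T)*T**2 = 2*T**3)
246 - G(t(0, 6)) = 246 - 2*6**3 = 246 - 2*216 = 246 - 1*432 = 246 - 432 = -186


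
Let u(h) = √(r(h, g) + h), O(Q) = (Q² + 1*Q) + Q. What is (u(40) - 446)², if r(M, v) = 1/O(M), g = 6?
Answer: (187320 - √7056105)²/176400 ≈ 1.9331e+5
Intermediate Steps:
O(Q) = Q² + 2*Q (O(Q) = (Q² + Q) + Q = (Q + Q²) + Q = Q² + 2*Q)
r(M, v) = 1/(M*(2 + M))
u(h) = √(h + 1/(h*(2 + h))) (u(h) = √(1/(h*(2 + h)) + h) = √(h + 1/(h*(2 + h))))
(u(40) - 446)² = (√((1 + 40²*(2 + 40))/(40*(2 + 40))) - 446)² = (√((1/40)*(1 + 1600*42)/42) - 446)² = (√((1/40)*(1/42)*(1 + 67200)) - 446)² = (√((1/40)*(1/42)*67201) - 446)² = (√(67201/1680) - 446)² = (√7056105/420 - 446)² = (-446 + √7056105/420)²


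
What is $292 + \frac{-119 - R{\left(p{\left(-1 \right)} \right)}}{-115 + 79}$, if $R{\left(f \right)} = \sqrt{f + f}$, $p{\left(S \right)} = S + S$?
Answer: $\frac{10631}{36} + \frac{i}{18} \approx 295.31 + 0.055556 i$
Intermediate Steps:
$p{\left(S \right)} = 2 S$
$R{\left(f \right)} = \sqrt{2} \sqrt{f}$ ($R{\left(f \right)} = \sqrt{2 f} = \sqrt{2} \sqrt{f}$)
$292 + \frac{-119 - R{\left(p{\left(-1 \right)} \right)}}{-115 + 79} = 292 + \frac{-119 - \sqrt{2} \sqrt{2 \left(-1\right)}}{-115 + 79} = 292 + \frac{-119 - \sqrt{2} \sqrt{-2}}{-36} = 292 - \frac{-119 - \sqrt{2} i \sqrt{2}}{36} = 292 - \frac{-119 - 2 i}{36} = 292 + \left(\frac{119}{36} + \frac{i}{18}\right) = \frac{10631}{36} + \frac{i}{18}$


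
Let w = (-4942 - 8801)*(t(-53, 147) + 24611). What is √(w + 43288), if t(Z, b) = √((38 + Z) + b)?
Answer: √(-338185685 - 27486*√33) ≈ 18394.0*I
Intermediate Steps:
t(Z, b) = √(38 + Z + b)
w = -338228973 - 27486*√33 (w = (-4942 - 8801)*(√(38 - 53 + 147) + 24611) = -13743*(√132 + 24611) = -13743*(2*√33 + 24611) = -13743*(24611 + 2*√33) = -338228973 - 27486*√33 ≈ -3.3839e+8)
√(w + 43288) = √((-338228973 - 27486*√33) + 43288) = √(-338185685 - 27486*√33)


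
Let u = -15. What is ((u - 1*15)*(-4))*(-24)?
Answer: -2880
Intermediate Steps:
((u - 1*15)*(-4))*(-24) = ((-15 - 1*15)*(-4))*(-24) = ((-15 - 15)*(-4))*(-24) = -30*(-4)*(-24) = 120*(-24) = -2880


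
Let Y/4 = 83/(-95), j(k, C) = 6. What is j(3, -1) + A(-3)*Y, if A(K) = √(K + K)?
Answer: 6 - 332*I*√6/95 ≈ 6.0 - 8.5603*I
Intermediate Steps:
A(K) = √2*√K (A(K) = √(2*K) = √2*√K)
Y = -332/95 (Y = 4*(83/(-95)) = 4*(83*(-1/95)) = 4*(-83/95) = -332/95 ≈ -3.4947)
j(3, -1) + A(-3)*Y = 6 + (√2*√(-3))*(-332/95) = 6 + (√2*(I*√3))*(-332/95) = 6 + (I*√6)*(-332/95) = 6 - 332*I*√6/95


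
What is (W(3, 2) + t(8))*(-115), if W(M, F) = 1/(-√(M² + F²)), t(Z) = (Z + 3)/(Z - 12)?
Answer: 1265/4 + 115*√13/13 ≈ 348.15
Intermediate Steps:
t(Z) = (3 + Z)/(-12 + Z)
W(M, F) = -1/√(F² + M²) (W(M, F) = 1/(-√(F² + M²)) = -1/√(F² + M²))
(W(3, 2) + t(8))*(-115) = (-1/√(2² + 3²) + (3 + 8)/(-12 + 8))*(-115) = (-1/√(4 + 9) + 11/(-4))*(-115) = (-1/√13 - ¼*11)*(-115) = (-√13/13 - 11/4)*(-115) = (-11/4 - √13/13)*(-115) = 1265/4 + 115*√13/13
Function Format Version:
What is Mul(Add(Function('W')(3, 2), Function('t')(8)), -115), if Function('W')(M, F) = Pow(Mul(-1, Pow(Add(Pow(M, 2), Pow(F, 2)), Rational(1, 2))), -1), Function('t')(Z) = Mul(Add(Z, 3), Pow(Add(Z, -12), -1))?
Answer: Add(Rational(1265, 4), Mul(Rational(115, 13), Pow(13, Rational(1, 2)))) ≈ 348.15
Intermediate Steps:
Function('t')(Z) = Mul(Pow(Add(-12, Z), -1), Add(3, Z)) (Function('t')(Z) = Mul(Add(3, Z), Pow(Add(-12, Z), -1)) = Mul(Pow(Add(-12, Z), -1), Add(3, Z)))
Function('W')(M, F) = Mul(-1, Pow(Add(Pow(F, 2), Pow(M, 2)), Rational(-1, 2))) (Function('W')(M, F) = Pow(Mul(-1, Pow(Add(Pow(F, 2), Pow(M, 2)), Rational(1, 2))), -1) = Mul(-1, Pow(Add(Pow(F, 2), Pow(M, 2)), Rational(-1, 2))))
Mul(Add(Function('W')(3, 2), Function('t')(8)), -115) = Mul(Add(Mul(-1, Pow(Add(Pow(2, 2), Pow(3, 2)), Rational(-1, 2))), Mul(Pow(Add(-12, 8), -1), Add(3, 8))), -115) = Mul(Add(Mul(-1, Pow(Add(4, 9), Rational(-1, 2))), Mul(Pow(-4, -1), 11)), -115) = Mul(Add(Mul(-1, Pow(13, Rational(-1, 2))), Mul(Rational(-1, 4), 11)), -115) = Mul(Add(Mul(-1, Mul(Rational(1, 13), Pow(13, Rational(1, 2)))), Rational(-11, 4)), -115) = Mul(Add(Mul(Rational(-1, 13), Pow(13, Rational(1, 2))), Rational(-11, 4)), -115) = Mul(Add(Rational(-11, 4), Mul(Rational(-1, 13), Pow(13, Rational(1, 2)))), -115) = Add(Rational(1265, 4), Mul(Rational(115, 13), Pow(13, Rational(1, 2))))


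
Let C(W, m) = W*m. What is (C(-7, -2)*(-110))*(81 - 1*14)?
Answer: -103180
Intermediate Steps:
(C(-7, -2)*(-110))*(81 - 1*14) = (-7*(-2)*(-110))*(81 - 1*14) = (14*(-110))*(81 - 14) = -1540*67 = -103180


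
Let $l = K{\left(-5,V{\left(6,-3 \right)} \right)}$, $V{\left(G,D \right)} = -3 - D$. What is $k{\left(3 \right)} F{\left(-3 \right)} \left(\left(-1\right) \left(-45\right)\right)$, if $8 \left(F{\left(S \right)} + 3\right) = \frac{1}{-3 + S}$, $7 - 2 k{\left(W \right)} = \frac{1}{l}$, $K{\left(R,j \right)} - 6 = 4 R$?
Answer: $- \frac{215325}{448} \approx -480.64$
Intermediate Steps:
$K{\left(R,j \right)} = 6 + 4 R$
$l = -14$ ($l = 6 + 4 \left(-5\right) = 6 - 20 = -14$)
$k{\left(W \right)} = \frac{99}{28}$ ($k{\left(W \right)} = \frac{7}{2} - \frac{1}{2 \left(-14\right)} = \frac{7}{2} - - \frac{1}{28} = \frac{7}{2} + \frac{1}{28} = \frac{99}{28}$)
$F{\left(S \right)} = -3 + \frac{1}{8 \left(-3 + S\right)}$
$k{\left(3 \right)} F{\left(-3 \right)} \left(\left(-1\right) \left(-45\right)\right) = \frac{99 \frac{73 - -72}{8 \left(-3 - 3\right)}}{28} \left(\left(-1\right) \left(-45\right)\right) = \frac{99 \frac{73 + 72}{8 \left(-6\right)}}{28} \cdot 45 = \frac{99 \cdot \frac{1}{8} \left(- \frac{1}{6}\right) 145}{28} \cdot 45 = \frac{99}{28} \left(- \frac{145}{48}\right) 45 = \left(- \frac{4785}{448}\right) 45 = - \frac{215325}{448}$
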